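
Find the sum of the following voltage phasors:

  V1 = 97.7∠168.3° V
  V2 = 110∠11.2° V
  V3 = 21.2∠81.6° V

Step 1 — Convert each phasor to rectangular form:
  V1 = 97.7·(cos(168.3°) + j·sin(168.3°)) = -95.67 + j19.81 V
  V2 = 110·(cos(11.2°) + j·sin(11.2°)) = 107.9 + j21.37 V
  V3 = 21.2·(cos(81.6°) + j·sin(81.6°)) = 3.097 + j20.97 V
Step 2 — Sum components: V_total = 15.33 + j62.15 V.
Step 3 — Convert to polar: |V_total| = 64.01 V, ∠V_total = 76.1°.

V_total = 64.01∠76.1° V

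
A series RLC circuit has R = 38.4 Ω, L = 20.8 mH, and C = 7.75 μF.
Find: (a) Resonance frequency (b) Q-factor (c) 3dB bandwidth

Step 1 — Resonance condition Im(Z)=0 gives ω₀ = 1/√(LC).
Step 2 — ω₀ = 1/√(0.0208·7.75e-06) = 2491 rad/s.
Step 3 — f₀ = ω₀/(2π) = 396.4 Hz.
Step 4 — Series Q: Q = ω₀L/R = 2491·0.0208/38.4 = 1.349.
Step 5 — 3dB bandwidth: Δω = ω₀/Q = 1846 rad/s; BW = Δω/(2π) = 293.8 Hz.

(a) f₀ = 396.4 Hz  (b) Q = 1.349  (c) BW = 293.8 Hz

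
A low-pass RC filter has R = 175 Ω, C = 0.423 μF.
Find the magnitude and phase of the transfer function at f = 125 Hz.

Step 1 — Angular frequency: ω = 2π·125 = 785.4 rad/s.
Step 2 — Transfer function: H(jω) = 1/(1 + jωRC).
Step 3 — Denominator: 1 + jωRC = 1 + j·785.4·175·4.23e-07 = 1 + j0.05814.
Step 4 — H = 0.9966 - j0.05794.
Step 5 — Magnitude: |H| = 0.9983 (-0.0 dB); phase: φ = -3.3°.

|H| = 0.9983 (-0.0 dB), φ = -3.3°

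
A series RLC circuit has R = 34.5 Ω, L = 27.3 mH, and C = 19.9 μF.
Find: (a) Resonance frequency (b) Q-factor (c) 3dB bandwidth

Step 1 — Resonance condition Im(Z)=0 gives ω₀ = 1/√(LC).
Step 2 — ω₀ = 1/√(0.0273·1.99e-05) = 1357 rad/s.
Step 3 — f₀ = ω₀/(2π) = 215.9 Hz.
Step 4 — Series Q: Q = ω₀L/R = 1357·0.0273/34.5 = 1.074.
Step 5 — 3dB bandwidth: Δω = ω₀/Q = 1264 rad/s; BW = Δω/(2π) = 201.1 Hz.

(a) f₀ = 215.9 Hz  (b) Q = 1.074  (c) BW = 201.1 Hz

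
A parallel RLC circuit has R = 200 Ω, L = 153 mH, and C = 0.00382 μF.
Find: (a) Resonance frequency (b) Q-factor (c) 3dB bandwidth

Step 1 — Resonance: ω₀ = 1/√(LC) = 1/√(0.153·3.82e-09) = 4.136e+04 rad/s.
Step 2 — f₀ = ω₀/(2π) = 6583 Hz.
Step 3 — Parallel Q: Q = R/(ω₀L) = 200/(4.136e+04·0.153) = 0.0316.
Step 4 — Bandwidth: Δω = ω₀/Q = 1.309e+06 rad/s; BW = Δω/(2π) = 2.083e+05 Hz.

(a) f₀ = 6583 Hz  (b) Q = 0.0316  (c) BW = 2.083e+05 Hz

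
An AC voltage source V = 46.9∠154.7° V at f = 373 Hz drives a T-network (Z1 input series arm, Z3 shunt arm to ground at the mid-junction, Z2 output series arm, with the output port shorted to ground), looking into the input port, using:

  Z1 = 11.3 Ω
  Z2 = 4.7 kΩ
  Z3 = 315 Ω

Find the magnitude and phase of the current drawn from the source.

Step 1 — Angular frequency: ω = 2π·f = 2π·373 = 2344 rad/s.
Step 2 — Component impedances:
  Z1: Z = R = 11.3 Ω
  Z2: Z = R = 4700 Ω
  Z3: Z = R = 315 Ω
Step 3 — With the output port shorted to ground, the output series arm Z2 runs from the junction to ground; the shunt arm Z3 also runs from the junction to ground. They appear in parallel: Z3 || Z2 = 295.2 Ω.
Step 4 — Series with input arm Z1: Z_in = Z1 + (Z3 || Z2) = 306.5 Ω = 306.5∠0.0° Ω.
Step 5 — Source phasor: V = 46.9∠154.7° V = -42.4 + j20.04 V.
Step 6 — Ohm's law: I = V / Z_total = (-42.4 + j20.04) / (306.5) = -0.1383 + j0.06539 A.
Step 7 — Convert to polar: |I| = 0.153 A, ∠I = 154.7°.

I = 0.153∠154.7° A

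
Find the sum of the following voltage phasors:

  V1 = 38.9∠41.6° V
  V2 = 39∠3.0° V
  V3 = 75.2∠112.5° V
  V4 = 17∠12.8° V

Step 1 — Convert each phasor to rectangular form:
  V1 = 38.9·(cos(41.6°) + j·sin(41.6°)) = 29.09 + j25.83 V
  V2 = 39·(cos(3.0°) + j·sin(3.0°)) = 38.95 + j2.041 V
  V3 = 75.2·(cos(112.5°) + j·sin(112.5°)) = -28.78 + j69.48 V
  V4 = 17·(cos(12.8°) + j·sin(12.8°)) = 16.58 + j3.766 V
Step 2 — Sum components: V_total = 55.84 + j101.1 V.
Step 3 — Convert to polar: |V_total| = 115.5 V, ∠V_total = 61.1°.

V_total = 115.5∠61.1° V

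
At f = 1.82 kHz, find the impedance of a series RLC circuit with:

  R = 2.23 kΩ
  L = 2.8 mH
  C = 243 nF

Step 1 — Angular frequency: ω = 2π·f = 2π·1820 = 1.144e+04 rad/s.
Step 2 — Component impedances:
  R: Z = R = 2230 Ω
  L: Z = jωL = j·1.144e+04·0.0028 = 0 + j32.02 Ω
  C: Z = 1/(jωC) = -j/(ω·C) = 0 - j359.9 Ω
Step 3 — Series combination: Z_total = R + L + C = 2230 - j327.8 Ω = 2254∠-8.4° Ω.

Z = 2230 - j327.8 Ω = 2254∠-8.4° Ω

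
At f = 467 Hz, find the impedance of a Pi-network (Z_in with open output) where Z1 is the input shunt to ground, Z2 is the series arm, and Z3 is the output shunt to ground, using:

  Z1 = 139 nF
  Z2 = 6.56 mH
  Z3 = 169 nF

Step 1 — Angular frequency: ω = 2π·f = 2π·467 = 2934 rad/s.
Step 2 — Component impedances:
  Z1: Z = 1/(jωC) = -j/(ω·C) = 0 - j2452 Ω
  Z2: Z = jωL = j·2934·0.00656 = 0 + j19.25 Ω
  Z3: Z = 1/(jωC) = -j/(ω·C) = 0 - j2017 Ω
Step 3 — With open output, the series arm Z2 and the output shunt Z3 appear in series to ground: Z2 + Z3 = 0 - j1997 Ω.
Step 4 — Parallel with input shunt Z1: Z_in = Z1 || (Z2 + Z3) = 0 - j1101 Ω = 1101∠-90.0° Ω.

Z = 0 - j1101 Ω = 1101∠-90.0° Ω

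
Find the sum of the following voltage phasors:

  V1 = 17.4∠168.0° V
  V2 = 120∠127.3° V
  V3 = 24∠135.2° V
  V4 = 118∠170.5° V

Step 1 — Convert each phasor to rectangular form:
  V1 = 17.4·(cos(168.0°) + j·sin(168.0°)) = -17.02 + j3.618 V
  V2 = 120·(cos(127.3°) + j·sin(127.3°)) = -72.72 + j95.46 V
  V3 = 24·(cos(135.2°) + j·sin(135.2°)) = -17.03 + j16.91 V
  V4 = 118·(cos(170.5°) + j·sin(170.5°)) = -116.4 + j19.48 V
Step 2 — Sum components: V_total = -223.1 + j135.5 V.
Step 3 — Convert to polar: |V_total| = 261 V, ∠V_total = 148.7°.

V_total = 261∠148.7° V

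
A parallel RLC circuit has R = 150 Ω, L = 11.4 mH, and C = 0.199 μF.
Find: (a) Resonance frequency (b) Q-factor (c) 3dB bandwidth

Step 1 — Resonance: ω₀ = 1/√(LC) = 1/√(0.0114·1.99e-07) = 2.1e+04 rad/s.
Step 2 — f₀ = ω₀/(2π) = 3341 Hz.
Step 3 — Parallel Q: Q = R/(ω₀L) = 150/(2.1e+04·0.0114) = 0.6267.
Step 4 — Bandwidth: Δω = ω₀/Q = 3.35e+04 rad/s; BW = Δω/(2π) = 5332 Hz.

(a) f₀ = 3341 Hz  (b) Q = 0.6267  (c) BW = 5332 Hz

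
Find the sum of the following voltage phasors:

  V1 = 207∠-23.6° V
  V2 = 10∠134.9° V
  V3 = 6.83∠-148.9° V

Step 1 — Convert each phasor to rectangular form:
  V1 = 207·(cos(-23.6°) + j·sin(-23.6°)) = 189.7 - j82.87 V
  V2 = 10·(cos(134.9°) + j·sin(134.9°)) = -7.059 + j7.083 V
  V3 = 6.83·(cos(-148.9°) + j·sin(-148.9°)) = -5.848 - j3.528 V
Step 2 — Sum components: V_total = 176.8 - j79.32 V.
Step 3 — Convert to polar: |V_total| = 193.8 V, ∠V_total = -24.2°.

V_total = 193.8∠-24.2° V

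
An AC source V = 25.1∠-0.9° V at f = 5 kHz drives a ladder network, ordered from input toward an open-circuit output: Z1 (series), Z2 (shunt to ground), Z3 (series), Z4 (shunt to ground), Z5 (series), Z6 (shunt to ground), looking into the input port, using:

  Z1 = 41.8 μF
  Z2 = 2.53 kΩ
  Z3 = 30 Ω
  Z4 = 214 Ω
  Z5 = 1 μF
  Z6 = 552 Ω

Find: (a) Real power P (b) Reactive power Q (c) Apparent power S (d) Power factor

Step 1 — Angular frequency: ω = 2π·f = 2π·5000 = 3.142e+04 rad/s.
Step 2 — Component impedances:
  Z1: Z = 1/(jωC) = -j/(ω·C) = 0 - j0.7615 Ω
  Z2: Z = R = 2530 Ω
  Z3: Z = R = 30 Ω
  Z4: Z = R = 214 Ω
  Z5: Z = 1/(jωC) = -j/(ω·C) = 0 - j31.83 Ω
  Z6: Z = R = 552 Ω
Step 3 — Ladder network (open output): work backward from the far end, alternating series and parallel combinations. Z_in = 171.8 - j2.916 Ω = 171.8∠-1.0° Ω.
Step 4 — Source phasor: V = 25.1∠-0.9° V = 25.1 - j0.3943 V.
Step 5 — Current: I = V / Z = 0.1461 + j0.0001847 A = 0.1461∠0.1° A.
Step 6 — Complex power: S = V·I* = 3.666 - j0.06223 VA.
Step 7 — Real power: P = Re(S) = 3.666 W.
Step 8 — Reactive power: Q = Im(S) = -0.06223 VAR.
Step 9 — Apparent power: |S| = 3.667 VA.
Step 10 — Power factor: PF = P/|S| = 0.9999 (leading).

(a) P = 3.666 W  (b) Q = -0.06223 VAR  (c) S = 3.667 VA  (d) PF = 0.9999 (leading)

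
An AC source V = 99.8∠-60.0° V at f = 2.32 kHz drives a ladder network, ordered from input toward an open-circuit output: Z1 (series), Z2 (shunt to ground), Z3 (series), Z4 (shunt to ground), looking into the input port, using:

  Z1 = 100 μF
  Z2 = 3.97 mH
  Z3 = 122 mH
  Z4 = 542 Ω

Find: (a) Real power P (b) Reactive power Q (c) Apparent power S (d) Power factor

Step 1 — Angular frequency: ω = 2π·f = 2π·2320 = 1.458e+04 rad/s.
Step 2 — Component impedances:
  Z1: Z = 1/(jωC) = -j/(ω·C) = 0 - j0.686 Ω
  Z2: Z = jωL = j·1.458e+04·0.00397 = 0 + j57.87 Ω
  Z3: Z = jωL = j·1.458e+04·0.122 = 0 + j1778 Ω
  Z4: Z = R = 542 Ω
Step 3 — Ladder network (open output): work backward from the far end, alternating series and parallel combinations. Z_in = 0.4952 + j55.51 Ω = 55.51∠89.5° Ω.
Step 4 — Source phasor: V = 99.8∠-60.0° V = 49.9 - j86.43 V.
Step 5 — Current: I = V / Z = -1.549 - j0.9128 A = 1.798∠-149.5° A.
Step 6 — Complex power: S = V·I* = 1.601 + j179.4 VA.
Step 7 — Real power: P = Re(S) = 1.601 W.
Step 8 — Reactive power: Q = Im(S) = 179.4 VAR.
Step 9 — Apparent power: |S| = 179.4 VA.
Step 10 — Power factor: PF = P/|S| = 0.008921 (lagging).

(a) P = 1.601 W  (b) Q = 179.4 VAR  (c) S = 179.4 VA  (d) PF = 0.008921 (lagging)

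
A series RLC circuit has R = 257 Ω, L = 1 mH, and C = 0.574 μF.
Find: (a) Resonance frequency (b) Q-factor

Step 1 — Resonance condition Im(Z)=0 gives ω₀ = 1/√(LC).
Step 2 — ω₀ = 1/√(0.001·5.74e-07) = 4.174e+04 rad/s.
Step 3 — f₀ = ω₀/(2π) = 6643 Hz.
Step 4 — Series Q: Q = ω₀L/R = 4.174e+04·0.001/257 = 0.1624.

(a) f₀ = 6643 Hz  (b) Q = 0.1624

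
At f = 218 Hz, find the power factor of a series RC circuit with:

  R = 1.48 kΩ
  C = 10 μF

Step 1 — Angular frequency: ω = 2π·f = 2π·218 = 1370 rad/s.
Step 2 — Component impedances:
  R: Z = R = 1480 Ω
  C: Z = 1/(jωC) = -j/(ω·C) = 0 - j73.01 Ω
Step 3 — Series combination: Z_total = R + C = 1480 - j73.01 Ω = 1482∠-2.8° Ω.
Step 4 — Power factor: PF = cos(φ) = Re(Z)/|Z| = 1480/1481.8 = 0.9988.
Step 5 — Type: Im(Z) = -73.01 ⇒ leading (phase φ = -2.8°).

PF = 0.9988 (leading, φ = -2.8°)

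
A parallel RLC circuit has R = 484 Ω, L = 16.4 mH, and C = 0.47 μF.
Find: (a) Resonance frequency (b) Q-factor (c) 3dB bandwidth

Step 1 — Resonance: ω₀ = 1/√(LC) = 1/√(0.0164·4.7e-07) = 1.139e+04 rad/s.
Step 2 — f₀ = ω₀/(2π) = 1813 Hz.
Step 3 — Parallel Q: Q = R/(ω₀L) = 484/(1.139e+04·0.0164) = 2.591.
Step 4 — Bandwidth: Δω = ω₀/Q = 4396 rad/s; BW = Δω/(2π) = 699.6 Hz.

(a) f₀ = 1813 Hz  (b) Q = 2.591  (c) BW = 699.6 Hz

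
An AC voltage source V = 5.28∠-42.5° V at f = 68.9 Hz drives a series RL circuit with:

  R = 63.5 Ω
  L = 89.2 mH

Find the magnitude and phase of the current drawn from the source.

Step 1 — Angular frequency: ω = 2π·f = 2π·68.9 = 432.9 rad/s.
Step 2 — Component impedances:
  R: Z = R = 63.5 Ω
  L: Z = jωL = j·432.9·0.0892 = 0 + j38.62 Ω
Step 3 — Series combination: Z_total = R + L = 63.5 + j38.62 Ω = 74.32∠31.3° Ω.
Step 4 — Source phasor: V = 5.28∠-42.5° V = 3.893 - j3.567 V.
Step 5 — Ohm's law: I = V / Z_total = (3.893 - j3.567) / (63.5 + j38.62) = 0.01982 - j0.06823 A.
Step 6 — Convert to polar: |I| = 0.07104 A, ∠I = -73.8°.

I = 0.07104∠-73.8° A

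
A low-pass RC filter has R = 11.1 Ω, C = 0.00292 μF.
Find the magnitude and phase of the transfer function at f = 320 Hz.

Step 1 — Angular frequency: ω = 2π·320 = 2011 rad/s.
Step 2 — Transfer function: H(jω) = 1/(1 + jωRC).
Step 3 — Denominator: 1 + jωRC = 1 + j·2011·11.1·2.92e-09 = 1 + j6.517e-05.
Step 4 — H = 1 - j6.517e-05.
Step 5 — Magnitude: |H| = 1 (-0.0 dB); phase: φ = -0.0°.

|H| = 1 (-0.0 dB), φ = -0.0°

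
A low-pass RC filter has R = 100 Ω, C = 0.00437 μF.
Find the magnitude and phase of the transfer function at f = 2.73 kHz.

Step 1 — Angular frequency: ω = 2π·2730 = 1.715e+04 rad/s.
Step 2 — Transfer function: H(jω) = 1/(1 + jωRC).
Step 3 — Denominator: 1 + jωRC = 1 + j·1.715e+04·100·4.37e-09 = 1 + j0.007496.
Step 4 — H = 0.9999 - j0.007495.
Step 5 — Magnitude: |H| = 1 (-0.0 dB); phase: φ = -0.4°.

|H| = 1 (-0.0 dB), φ = -0.4°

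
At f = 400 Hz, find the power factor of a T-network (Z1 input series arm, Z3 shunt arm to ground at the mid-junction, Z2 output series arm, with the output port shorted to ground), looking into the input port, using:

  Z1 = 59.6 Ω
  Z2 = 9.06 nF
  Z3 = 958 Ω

Step 1 — Angular frequency: ω = 2π·f = 2π·400 = 2513 rad/s.
Step 2 — Component impedances:
  Z1: Z = R = 59.6 Ω
  Z2: Z = 1/(jωC) = -j/(ω·C) = 0 - j4.392e+04 Ω
  Z3: Z = R = 958 Ω
Step 3 — With the output port shorted to ground, the output series arm Z2 runs from the junction to ground; the shunt arm Z3 also runs from the junction to ground. They appear in parallel: Z3 || Z2 = 957.5 - j20.89 Ω.
Step 4 — Series with input arm Z1: Z_in = Z1 + (Z3 || Z2) = 1017 - j20.89 Ω = 1017∠-1.2° Ω.
Step 5 — Power factor: PF = cos(φ) = Re(Z)/|Z| = 1017.14/1017.36 = 0.9998.
Step 6 — Type: Im(Z) = -20.89 ⇒ leading (phase φ = -1.2°).

PF = 0.9998 (leading, φ = -1.2°)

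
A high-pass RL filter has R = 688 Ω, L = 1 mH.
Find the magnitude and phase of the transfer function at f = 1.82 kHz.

Step 1 — Angular frequency: ω = 2π·1820 = 1.144e+04 rad/s.
Step 2 — Transfer function: H(jω) = jωL/(R + jωL).
Step 3 — Numerator jωL = j·11.44; denominator R + jωL = 688 + j11.44.
Step 4 — H = 0.0002762 + j0.01662.
Step 5 — Magnitude: |H| = 0.01662 (-35.6 dB); phase: φ = 89.0°.

|H| = 0.01662 (-35.6 dB), φ = 89.0°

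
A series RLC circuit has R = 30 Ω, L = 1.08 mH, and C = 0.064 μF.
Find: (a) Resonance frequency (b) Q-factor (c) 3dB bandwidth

Step 1 — Resonance: ω₀ = 1/√(LC) = 1/√(0.00108·6.4e-08) = 1.203e+05 rad/s.
Step 2 — f₀ = ω₀/(2π) = 1.914e+04 Hz.
Step 3 — Series Q: Q = ω₀L/R = 1.203e+05·0.00108/30 = 4.33.
Step 4 — Bandwidth: Δω = ω₀/Q = 2.778e+04 rad/s; BW = Δω/(2π) = 4421 Hz.

(a) f₀ = 1.914e+04 Hz  (b) Q = 4.33  (c) BW = 4421 Hz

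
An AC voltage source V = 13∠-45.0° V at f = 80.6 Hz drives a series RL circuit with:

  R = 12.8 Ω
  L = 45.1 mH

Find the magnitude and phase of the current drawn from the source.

Step 1 — Angular frequency: ω = 2π·f = 2π·80.6 = 506.4 rad/s.
Step 2 — Component impedances:
  R: Z = R = 12.8 Ω
  L: Z = jωL = j·506.4·0.0451 = 0 + j22.84 Ω
Step 3 — Series combination: Z_total = R + L = 12.8 + j22.84 Ω = 26.18∠60.7° Ω.
Step 4 — Source phasor: V = 13∠-45.0° V = 9.192 - j9.192 V.
Step 5 — Ohm's law: I = V / Z_total = (9.192 - j9.192) / (12.8 + j22.84) = -0.1346 - j0.4779 A.
Step 6 — Convert to polar: |I| = 0.4965 A, ∠I = -105.7°.

I = 0.4965∠-105.7° A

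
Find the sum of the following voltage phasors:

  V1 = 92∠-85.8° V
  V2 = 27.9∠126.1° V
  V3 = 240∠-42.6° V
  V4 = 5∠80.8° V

Step 1 — Convert each phasor to rectangular form:
  V1 = 92·(cos(-85.8°) + j·sin(-85.8°)) = 6.738 - j91.75 V
  V2 = 27.9·(cos(126.1°) + j·sin(126.1°)) = -16.44 + j22.54 V
  V3 = 240·(cos(-42.6°) + j·sin(-42.6°)) = 176.7 - j162.5 V
  V4 = 5·(cos(80.8°) + j·sin(80.8°)) = 0.7994 + j4.936 V
Step 2 — Sum components: V_total = 167.8 - j226.7 V.
Step 3 — Convert to polar: |V_total| = 282 V, ∠V_total = -53.5°.

V_total = 282∠-53.5° V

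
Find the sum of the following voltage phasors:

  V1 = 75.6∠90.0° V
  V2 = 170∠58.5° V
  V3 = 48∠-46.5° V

Step 1 — Convert each phasor to rectangular form:
  V1 = 75.6·(cos(90.0°) + j·sin(90.0°)) = 0 + j75.6 V
  V2 = 170·(cos(58.5°) + j·sin(58.5°)) = 88.82 + j144.9 V
  V3 = 48·(cos(-46.5°) + j·sin(-46.5°)) = 33.04 - j34.82 V
Step 2 — Sum components: V_total = 121.9 + j185.7 V.
Step 3 — Convert to polar: |V_total| = 222.1 V, ∠V_total = 56.7°.

V_total = 222.1∠56.7° V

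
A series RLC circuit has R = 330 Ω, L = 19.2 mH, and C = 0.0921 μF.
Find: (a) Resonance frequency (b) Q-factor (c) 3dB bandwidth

Step 1 — Resonance condition Im(Z)=0 gives ω₀ = 1/√(LC).
Step 2 — ω₀ = 1/√(0.0192·9.21e-08) = 2.378e+04 rad/s.
Step 3 — f₀ = ω₀/(2π) = 3785 Hz.
Step 4 — Series Q: Q = ω₀L/R = 2.378e+04·0.0192/330 = 1.384.
Step 5 — 3dB bandwidth: Δω = ω₀/Q = 1.719e+04 rad/s; BW = Δω/(2π) = 2735 Hz.

(a) f₀ = 3785 Hz  (b) Q = 1.384  (c) BW = 2735 Hz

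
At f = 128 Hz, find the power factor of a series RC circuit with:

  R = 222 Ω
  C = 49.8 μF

Step 1 — Angular frequency: ω = 2π·f = 2π·128 = 804.2 rad/s.
Step 2 — Component impedances:
  R: Z = R = 222 Ω
  C: Z = 1/(jωC) = -j/(ω·C) = 0 - j24.97 Ω
Step 3 — Series combination: Z_total = R + C = 222 - j24.97 Ω = 223.4∠-6.4° Ω.
Step 4 — Power factor: PF = cos(φ) = Re(Z)/|Z| = 222/223.4 = 0.9937.
Step 5 — Type: Im(Z) = -24.97 ⇒ leading (phase φ = -6.4°).

PF = 0.9937 (leading, φ = -6.4°)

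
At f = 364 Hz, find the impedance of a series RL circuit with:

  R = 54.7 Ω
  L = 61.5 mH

Step 1 — Angular frequency: ω = 2π·f = 2π·364 = 2287 rad/s.
Step 2 — Component impedances:
  R: Z = R = 54.7 Ω
  L: Z = jωL = j·2287·0.0615 = 0 + j140.7 Ω
Step 3 — Series combination: Z_total = R + L = 54.7 + j140.7 Ω = 150.9∠68.7° Ω.

Z = 54.7 + j140.7 Ω = 150.9∠68.7° Ω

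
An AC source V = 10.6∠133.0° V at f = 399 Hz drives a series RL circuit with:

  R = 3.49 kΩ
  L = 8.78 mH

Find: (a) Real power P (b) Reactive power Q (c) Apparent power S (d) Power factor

Step 1 — Angular frequency: ω = 2π·f = 2π·399 = 2507 rad/s.
Step 2 — Component impedances:
  R: Z = R = 3490 Ω
  L: Z = jωL = j·2507·0.00878 = 0 + j22.01 Ω
Step 3 — Series combination: Z_total = R + L = 3490 + j22.01 Ω = 3490∠0.4° Ω.
Step 4 — Source phasor: V = 10.6∠133.0° V = -7.229 + j7.752 V.
Step 5 — Current: I = V / Z = -0.002057 + j0.002234 A = 0.003037∠132.6° A.
Step 6 — Complex power: S = V·I* = 0.03219 + j0.000203 VA.
Step 7 — Real power: P = Re(S) = 0.03219 W.
Step 8 — Reactive power: Q = Im(S) = 0.000203 VAR.
Step 9 — Apparent power: |S| = 0.03219 VA.
Step 10 — Power factor: PF = P/|S| = 1 (lagging).

(a) P = 0.03219 W  (b) Q = 0.000203 VAR  (c) S = 0.03219 VA  (d) PF = 1 (lagging)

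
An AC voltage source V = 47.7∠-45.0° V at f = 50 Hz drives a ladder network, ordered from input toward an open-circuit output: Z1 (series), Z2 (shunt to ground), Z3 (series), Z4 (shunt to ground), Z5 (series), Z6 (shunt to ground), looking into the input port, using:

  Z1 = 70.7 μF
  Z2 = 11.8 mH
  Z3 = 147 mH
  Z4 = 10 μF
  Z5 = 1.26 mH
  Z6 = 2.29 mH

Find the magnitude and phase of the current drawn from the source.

Step 1 — Angular frequency: ω = 2π·f = 2π·50 = 314.2 rad/s.
Step 2 — Component impedances:
  Z1: Z = 1/(jωC) = -j/(ω·C) = 0 - j45.02 Ω
  Z2: Z = jωL = j·314.2·0.0118 = 0 + j3.707 Ω
  Z3: Z = jωL = j·314.2·0.147 = 0 + j46.18 Ω
  Z4: Z = 1/(jωC) = -j/(ω·C) = 0 - j318.3 Ω
  Z5: Z = jωL = j·314.2·0.00126 = 0 + j0.3958 Ω
  Z6: Z = jωL = j·314.2·0.00229 = 0 + j0.7194 Ω
Step 3 — Ladder network (open output): work backward from the far end, alternating series and parallel combinations. Z_in = 0 - j41.58 Ω = 41.58∠-90.0° Ω.
Step 4 — Source phasor: V = 47.7∠-45.0° V = 33.73 - j33.73 V.
Step 5 — Ohm's law: I = V / Z_total = (33.73 - j33.73) / (0 - j41.58) = 0.8111 + j0.8111 A.
Step 6 — Convert to polar: |I| = 1.147 A, ∠I = 45.0°.

I = 1.147∠45.0° A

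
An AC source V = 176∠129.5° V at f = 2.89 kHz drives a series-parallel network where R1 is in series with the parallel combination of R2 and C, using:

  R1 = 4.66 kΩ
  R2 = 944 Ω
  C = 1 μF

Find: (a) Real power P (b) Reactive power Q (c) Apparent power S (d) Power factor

Step 1 — Angular frequency: ω = 2π·f = 2π·2890 = 1.816e+04 rad/s.
Step 2 — Component impedances:
  R1: Z = R = 4660 Ω
  R2: Z = R = 944 Ω
  C: Z = 1/(jωC) = -j/(ω·C) = 0 - j55.07 Ω
Step 3 — Parallel branch: R2 || C = 1/(1/R2 + 1/C) = 3.202 - j54.88 Ω.
Step 4 — Series with R1: Z_total = R1 + (R2 || C) = 4663 - j54.88 Ω = 4664∠-0.7° Ω.
Step 5 — Source phasor: V = 176∠129.5° V = -111.9 + j135.8 V.
Step 6 — Current: I = V / Z = -0.02435 + j0.02884 A = 0.03774∠130.2° A.
Step 7 — Complex power: S = V·I* = 6.642 - j0.07817 VA.
Step 8 — Real power: P = Re(S) = 6.642 W.
Step 9 — Reactive power: Q = Im(S) = -0.07817 VAR.
Step 10 — Apparent power: |S| = 6.642 VA.
Step 11 — Power factor: PF = P/|S| = 0.9999 (leading).

(a) P = 6.642 W  (b) Q = -0.07817 VAR  (c) S = 6.642 VA  (d) PF = 0.9999 (leading)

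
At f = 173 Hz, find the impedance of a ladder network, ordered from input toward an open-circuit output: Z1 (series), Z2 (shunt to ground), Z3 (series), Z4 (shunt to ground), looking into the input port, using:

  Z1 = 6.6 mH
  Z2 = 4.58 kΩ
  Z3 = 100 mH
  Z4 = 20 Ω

Step 1 — Angular frequency: ω = 2π·f = 2π·173 = 1087 rad/s.
Step 2 — Component impedances:
  Z1: Z = jωL = j·1087·0.0066 = 0 + j7.174 Ω
  Z2: Z = R = 4580 Ω
  Z3: Z = jωL = j·1087·0.1 = 0 + j108.7 Ω
  Z4: Z = R = 20 Ω
Step 3 — Ladder network (open output): work backward from the far end, alternating series and parallel combinations. Z_in = 22.46 + j114.9 Ω = 117∠78.9° Ω.

Z = 22.46 + j114.9 Ω = 117∠78.9° Ω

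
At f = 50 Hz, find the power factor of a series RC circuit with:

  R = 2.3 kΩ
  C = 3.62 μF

Step 1 — Angular frequency: ω = 2π·f = 2π·50 = 314.2 rad/s.
Step 2 — Component impedances:
  R: Z = R = 2300 Ω
  C: Z = 1/(jωC) = -j/(ω·C) = 0 - j879.3 Ω
Step 3 — Series combination: Z_total = R + C = 2300 - j879.3 Ω = 2462∠-20.9° Ω.
Step 4 — Power factor: PF = cos(φ) = Re(Z)/|Z| = 2300/2462.35 = 0.9341.
Step 5 — Type: Im(Z) = -879.3 ⇒ leading (phase φ = -20.9°).

PF = 0.9341 (leading, φ = -20.9°)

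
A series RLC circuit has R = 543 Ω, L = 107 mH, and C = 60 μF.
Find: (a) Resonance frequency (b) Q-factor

Step 1 — Resonance condition Im(Z)=0 gives ω₀ = 1/√(LC).
Step 2 — ω₀ = 1/√(0.107·6e-05) = 394.7 rad/s.
Step 3 — f₀ = ω₀/(2π) = 62.81 Hz.
Step 4 — Series Q: Q = ω₀L/R = 394.7·0.107/543 = 0.07777.

(a) f₀ = 62.81 Hz  (b) Q = 0.07777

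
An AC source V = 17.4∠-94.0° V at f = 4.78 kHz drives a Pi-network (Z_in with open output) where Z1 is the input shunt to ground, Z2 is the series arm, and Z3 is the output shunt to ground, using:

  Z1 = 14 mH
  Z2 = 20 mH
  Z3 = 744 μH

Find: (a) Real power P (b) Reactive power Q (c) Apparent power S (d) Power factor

Step 1 — Angular frequency: ω = 2π·f = 2π·4780 = 3.003e+04 rad/s.
Step 2 — Component impedances:
  Z1: Z = jωL = j·3.003e+04·0.014 = 0 + j420.5 Ω
  Z2: Z = jωL = j·3.003e+04·0.02 = 0 + j600.7 Ω
  Z3: Z = jωL = j·3.003e+04·0.000744 = 0 + j22.35 Ω
Step 3 — With open output, the series arm Z2 and the output shunt Z3 appear in series to ground: Z2 + Z3 = 0 + j623 Ω.
Step 4 — Parallel with input shunt Z1: Z_in = Z1 || (Z2 + Z3) = 0 + j251 Ω = 251∠90.0° Ω.
Step 5 — Source phasor: V = 17.4∠-94.0° V = -1.214 - j17.36 V.
Step 6 — Current: I = V / Z = -0.06914 + j0.004835 A = 0.06931∠176.0° A.
Step 7 — Complex power: S = V·I* = 0 + j1.206 VA.
Step 8 — Real power: P = Re(S) = 0 W.
Step 9 — Reactive power: Q = Im(S) = 1.206 VAR.
Step 10 — Apparent power: |S| = 1.206 VA.
Step 11 — Power factor: PF = P/|S| = 0 (lagging).

(a) P = 0 W  (b) Q = 1.206 VAR  (c) S = 1.206 VA  (d) PF = 0 (lagging)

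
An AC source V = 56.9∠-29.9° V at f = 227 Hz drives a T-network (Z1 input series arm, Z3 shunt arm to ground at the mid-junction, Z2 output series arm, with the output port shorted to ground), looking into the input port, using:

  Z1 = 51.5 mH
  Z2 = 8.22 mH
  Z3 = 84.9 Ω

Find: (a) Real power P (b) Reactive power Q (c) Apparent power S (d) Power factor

Step 1 — Angular frequency: ω = 2π·f = 2π·227 = 1426 rad/s.
Step 2 — Component impedances:
  Z1: Z = jωL = j·1426·0.0515 = 0 + j73.45 Ω
  Z2: Z = jωL = j·1426·0.00822 = 0 + j11.72 Ω
  Z3: Z = R = 84.9 Ω
Step 3 — With the output port shorted to ground, the output series arm Z2 runs from the junction to ground; the shunt arm Z3 also runs from the junction to ground. They appear in parallel: Z3 || Z2 = 1.589 + j11.5 Ω.
Step 4 — Series with input arm Z1: Z_in = Z1 + (Z3 || Z2) = 1.589 + j84.96 Ω = 84.97∠88.9° Ω.
Step 5 — Source phasor: V = 56.9∠-29.9° V = 49.33 - j28.36 V.
Step 6 — Current: I = V / Z = -0.3229 - j0.5866 A = 0.6696∠-118.8° A.
Step 7 — Complex power: S = V·I* = 0.7124 + j38.09 VA.
Step 8 — Real power: P = Re(S) = 0.7124 W.
Step 9 — Reactive power: Q = Im(S) = 38.09 VAR.
Step 10 — Apparent power: |S| = 38.1 VA.
Step 11 — Power factor: PF = P/|S| = 0.0187 (lagging).

(a) P = 0.7124 W  (b) Q = 38.09 VAR  (c) S = 38.1 VA  (d) PF = 0.0187 (lagging)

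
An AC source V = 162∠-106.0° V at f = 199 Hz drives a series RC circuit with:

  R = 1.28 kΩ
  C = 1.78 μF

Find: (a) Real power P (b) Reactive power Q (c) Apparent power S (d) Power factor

Step 1 — Angular frequency: ω = 2π·f = 2π·199 = 1250 rad/s.
Step 2 — Component impedances:
  R: Z = R = 1280 Ω
  C: Z = 1/(jωC) = -j/(ω·C) = 0 - j449.3 Ω
Step 3 — Series combination: Z_total = R + C = 1280 - j449.3 Ω = 1357∠-19.3° Ω.
Step 4 — Source phasor: V = 162∠-106.0° V = -44.65 - j155.7 V.
Step 5 — Current: I = V / Z = 0.006962 - j0.1192 A = 0.1194∠-86.7° A.
Step 6 — Complex power: S = V·I* = 18.25 - j6.408 VA.
Step 7 — Real power: P = Re(S) = 18.25 W.
Step 8 — Reactive power: Q = Im(S) = -6.408 VAR.
Step 9 — Apparent power: |S| = 19.35 VA.
Step 10 — Power factor: PF = P/|S| = 0.9436 (leading).

(a) P = 18.25 W  (b) Q = -6.408 VAR  (c) S = 19.35 VA  (d) PF = 0.9436 (leading)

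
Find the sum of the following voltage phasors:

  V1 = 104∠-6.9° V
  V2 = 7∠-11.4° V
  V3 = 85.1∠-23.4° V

Step 1 — Convert each phasor to rectangular form:
  V1 = 104·(cos(-6.9°) + j·sin(-6.9°)) = 103.2 - j12.49 V
  V2 = 7·(cos(-11.4°) + j·sin(-11.4°)) = 6.862 - j1.384 V
  V3 = 85.1·(cos(-23.4°) + j·sin(-23.4°)) = 78.1 - j33.8 V
Step 2 — Sum components: V_total = 188.2 - j47.68 V.
Step 3 — Convert to polar: |V_total| = 194.2 V, ∠V_total = -14.2°.

V_total = 194.2∠-14.2° V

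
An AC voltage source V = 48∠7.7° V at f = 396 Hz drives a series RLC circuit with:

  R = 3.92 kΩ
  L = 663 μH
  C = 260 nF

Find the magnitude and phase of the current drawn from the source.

Step 1 — Angular frequency: ω = 2π·f = 2π·396 = 2488 rad/s.
Step 2 — Component impedances:
  R: Z = R = 3920 Ω
  L: Z = jωL = j·2488·0.000663 = 0 + j1.65 Ω
  C: Z = 1/(jωC) = -j/(ω·C) = 0 - j1546 Ω
Step 3 — Series combination: Z_total = R + L + C = 3920 - j1544 Ω = 4213∠-21.5° Ω.
Step 4 — Source phasor: V = 48∠7.7° V = 47.57 + j6.431 V.
Step 5 — Ohm's law: I = V / Z_total = (47.57 + j6.431) / (3920 - j1544) = 0.009945 + j0.005558 A.
Step 6 — Convert to polar: |I| = 0.01139 A, ∠I = 29.2°.

I = 0.01139∠29.2° A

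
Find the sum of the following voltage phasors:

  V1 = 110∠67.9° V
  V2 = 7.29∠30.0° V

Step 1 — Convert each phasor to rectangular form:
  V1 = 110·(cos(67.9°) + j·sin(67.9°)) = 41.38 + j101.9 V
  V2 = 7.29·(cos(30.0°) + j·sin(30.0°)) = 6.313 + j3.645 V
Step 2 — Sum components: V_total = 47.7 + j105.6 V.
Step 3 — Convert to polar: |V_total| = 115.8 V, ∠V_total = 65.7°.

V_total = 115.8∠65.7° V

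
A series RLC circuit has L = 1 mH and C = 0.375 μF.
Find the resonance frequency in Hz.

Step 1 — Resonance condition Im(Z)=0 gives ω₀ = 1/√(LC).
Step 2 — ω₀ = 1/√(0.001·3.75e-07) = 5.164e+04 rad/s.
Step 3 — f₀ = ω₀/(2π) = 8219 Hz.

f₀ = 8219 Hz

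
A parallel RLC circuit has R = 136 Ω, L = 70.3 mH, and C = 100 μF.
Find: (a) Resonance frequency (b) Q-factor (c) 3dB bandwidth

Step 1 — Resonance: ω₀ = 1/√(LC) = 1/√(0.0703·0.0001) = 377.2 rad/s.
Step 2 — f₀ = ω₀/(2π) = 60.03 Hz.
Step 3 — Parallel Q: Q = R/(ω₀L) = 136/(377.2·0.0703) = 5.129.
Step 4 — Bandwidth: Δω = ω₀/Q = 73.53 rad/s; BW = Δω/(2π) = 11.7 Hz.

(a) f₀ = 60.03 Hz  (b) Q = 5.129  (c) BW = 11.7 Hz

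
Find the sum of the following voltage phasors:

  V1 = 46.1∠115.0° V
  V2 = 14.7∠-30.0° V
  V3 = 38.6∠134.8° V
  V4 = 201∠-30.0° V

Step 1 — Convert each phasor to rectangular form:
  V1 = 46.1·(cos(115.0°) + j·sin(115.0°)) = -19.48 + j41.78 V
  V2 = 14.7·(cos(-30.0°) + j·sin(-30.0°)) = 12.73 - j7.35 V
  V3 = 38.6·(cos(134.8°) + j·sin(134.8°)) = -27.2 + j27.39 V
  V4 = 201·(cos(-30.0°) + j·sin(-30.0°)) = 174.1 - j100.5 V
Step 2 — Sum components: V_total = 140.1 - j38.68 V.
Step 3 — Convert to polar: |V_total| = 145.4 V, ∠V_total = -15.4°.

V_total = 145.4∠-15.4° V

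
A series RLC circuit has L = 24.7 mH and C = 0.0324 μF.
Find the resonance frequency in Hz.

Step 1 — Resonance condition Im(Z)=0 gives ω₀ = 1/√(LC).
Step 2 — ω₀ = 1/√(0.0247·3.24e-08) = 3.535e+04 rad/s.
Step 3 — f₀ = ω₀/(2π) = 5626 Hz.

f₀ = 5626 Hz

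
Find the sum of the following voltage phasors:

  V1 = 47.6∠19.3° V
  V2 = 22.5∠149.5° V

Step 1 — Convert each phasor to rectangular form:
  V1 = 47.6·(cos(19.3°) + j·sin(19.3°)) = 44.92 + j15.73 V
  V2 = 22.5·(cos(149.5°) + j·sin(149.5°)) = -19.39 + j11.42 V
Step 2 — Sum components: V_total = 25.54 + j27.15 V.
Step 3 — Convert to polar: |V_total| = 37.28 V, ∠V_total = 46.8°.

V_total = 37.28∠46.8° V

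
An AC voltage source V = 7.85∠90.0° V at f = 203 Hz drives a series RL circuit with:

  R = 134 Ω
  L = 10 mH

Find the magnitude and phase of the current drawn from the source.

Step 1 — Angular frequency: ω = 2π·f = 2π·203 = 1275 rad/s.
Step 2 — Component impedances:
  R: Z = R = 134 Ω
  L: Z = jωL = j·1275·0.01 = 0 + j12.75 Ω
Step 3 — Series combination: Z_total = R + L = 134 + j12.75 Ω = 134.6∠5.4° Ω.
Step 4 — Source phasor: V = 7.85∠90.0° V = 0 + j7.85 V.
Step 5 — Ohm's law: I = V / Z_total = (0 + j7.85) / (134 + j12.75) = 0.005526 + j0.05806 A.
Step 6 — Convert to polar: |I| = 0.05832 A, ∠I = 84.6°.

I = 0.05832∠84.6° A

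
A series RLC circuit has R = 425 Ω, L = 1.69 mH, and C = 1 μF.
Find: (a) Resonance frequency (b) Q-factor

Step 1 — Resonance condition Im(Z)=0 gives ω₀ = 1/√(LC).
Step 2 — ω₀ = 1/√(0.00169·1e-06) = 2.433e+04 rad/s.
Step 3 — f₀ = ω₀/(2π) = 3871 Hz.
Step 4 — Series Q: Q = ω₀L/R = 2.433e+04·0.00169/425 = 0.09673.

(a) f₀ = 3871 Hz  (b) Q = 0.09673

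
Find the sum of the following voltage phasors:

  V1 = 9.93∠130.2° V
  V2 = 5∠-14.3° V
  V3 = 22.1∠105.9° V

Step 1 — Convert each phasor to rectangular form:
  V1 = 9.93·(cos(130.2°) + j·sin(130.2°)) = -6.409 + j7.584 V
  V2 = 5·(cos(-14.3°) + j·sin(-14.3°)) = 4.845 - j1.235 V
  V3 = 22.1·(cos(105.9°) + j·sin(105.9°)) = -6.054 + j21.25 V
Step 2 — Sum components: V_total = -7.619 + j27.6 V.
Step 3 — Convert to polar: |V_total| = 28.64 V, ∠V_total = 105.4°.

V_total = 28.64∠105.4° V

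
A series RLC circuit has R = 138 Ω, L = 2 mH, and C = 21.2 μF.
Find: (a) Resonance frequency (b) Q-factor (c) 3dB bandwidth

Step 1 — Resonance: ω₀ = 1/√(LC) = 1/√(0.002·2.12e-05) = 4856 rad/s.
Step 2 — f₀ = ω₀/(2π) = 772.9 Hz.
Step 3 — Series Q: Q = ω₀L/R = 4856·0.002/138 = 0.07038.
Step 4 — Bandwidth: Δω = ω₀/Q = 6.9e+04 rad/s; BW = Δω/(2π) = 1.098e+04 Hz.

(a) f₀ = 772.9 Hz  (b) Q = 0.07038  (c) BW = 1.098e+04 Hz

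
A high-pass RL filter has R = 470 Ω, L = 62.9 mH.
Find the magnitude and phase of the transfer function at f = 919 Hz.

Step 1 — Angular frequency: ω = 2π·919 = 5774 rad/s.
Step 2 — Transfer function: H(jω) = jωL/(R + jωL).
Step 3 — Numerator jωL = j·363.2; denominator R + jωL = 470 + j363.2.
Step 4 — H = 0.3739 + j0.4838.
Step 5 — Magnitude: |H| = 0.6115 (-4.3 dB); phase: φ = 52.3°.

|H| = 0.6115 (-4.3 dB), φ = 52.3°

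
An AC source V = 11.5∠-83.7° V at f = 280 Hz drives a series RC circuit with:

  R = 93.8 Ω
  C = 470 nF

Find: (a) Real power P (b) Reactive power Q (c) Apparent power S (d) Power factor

Step 1 — Angular frequency: ω = 2π·f = 2π·280 = 1759 rad/s.
Step 2 — Component impedances:
  R: Z = R = 93.8 Ω
  C: Z = 1/(jωC) = -j/(ω·C) = 0 - j1209 Ω
Step 3 — Series combination: Z_total = R + C = 93.8 - j1209 Ω = 1213∠-85.6° Ω.
Step 4 — Source phasor: V = 11.5∠-83.7° V = 1.262 - j11.43 V.
Step 5 — Current: I = V / Z = 0.009475 + j0.0003085 A = 0.009481∠1.9° A.
Step 6 — Complex power: S = V·I* = 0.008431 - j0.1087 VA.
Step 7 — Real power: P = Re(S) = 0.008431 W.
Step 8 — Reactive power: Q = Im(S) = -0.1087 VAR.
Step 9 — Apparent power: |S| = 0.109 VA.
Step 10 — Power factor: PF = P/|S| = 0.07733 (leading).

(a) P = 0.008431 W  (b) Q = -0.1087 VAR  (c) S = 0.109 VA  (d) PF = 0.07733 (leading)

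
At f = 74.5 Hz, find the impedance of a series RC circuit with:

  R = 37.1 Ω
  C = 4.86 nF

Step 1 — Angular frequency: ω = 2π·f = 2π·74.5 = 468.1 rad/s.
Step 2 — Component impedances:
  R: Z = R = 37.1 Ω
  C: Z = 1/(jωC) = -j/(ω·C) = 0 - j4.396e+05 Ω
Step 3 — Series combination: Z_total = R + C = 37.1 - j4.396e+05 Ω = 4.396e+05∠-90.0° Ω.

Z = 37.1 - j4.396e+05 Ω = 4.396e+05∠-90.0° Ω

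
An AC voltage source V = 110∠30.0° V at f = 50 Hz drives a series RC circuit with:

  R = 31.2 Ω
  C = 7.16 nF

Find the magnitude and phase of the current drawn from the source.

Step 1 — Angular frequency: ω = 2π·f = 2π·50 = 314.2 rad/s.
Step 2 — Component impedances:
  R: Z = R = 31.2 Ω
  C: Z = 1/(jωC) = -j/(ω·C) = 0 - j4.446e+05 Ω
Step 3 — Series combination: Z_total = R + C = 31.2 - j4.446e+05 Ω = 4.446e+05∠-90.0° Ω.
Step 4 — Source phasor: V = 110∠30.0° V = 95.26 + j55 V.
Step 5 — Ohm's law: I = V / Z_total = (95.26 + j55) / (31.2 - j4.446e+05) = -0.0001237 + j0.0002143 A.
Step 6 — Convert to polar: |I| = 0.0002474 A, ∠I = 120.0°.

I = 0.0002474∠120.0° A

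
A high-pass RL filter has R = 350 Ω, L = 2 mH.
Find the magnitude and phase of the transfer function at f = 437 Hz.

Step 1 — Angular frequency: ω = 2π·437 = 2746 rad/s.
Step 2 — Transfer function: H(jω) = jωL/(R + jωL).
Step 3 — Numerator jωL = j·5.492; denominator R + jωL = 350 + j5.492.
Step 4 — H = 0.0002461 + j0.01569.
Step 5 — Magnitude: |H| = 0.01569 (-36.1 dB); phase: φ = 89.1°.

|H| = 0.01569 (-36.1 dB), φ = 89.1°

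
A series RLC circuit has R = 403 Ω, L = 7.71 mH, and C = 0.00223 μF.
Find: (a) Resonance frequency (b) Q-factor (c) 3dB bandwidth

Step 1 — Resonance: ω₀ = 1/√(LC) = 1/√(0.00771·2.23e-09) = 2.412e+05 rad/s.
Step 2 — f₀ = ω₀/(2π) = 3.838e+04 Hz.
Step 3 — Series Q: Q = ω₀L/R = 2.412e+05·0.00771/403 = 4.614.
Step 4 — Bandwidth: Δω = ω₀/Q = 5.227e+04 rad/s; BW = Δω/(2π) = 8319 Hz.

(a) f₀ = 3.838e+04 Hz  (b) Q = 4.614  (c) BW = 8319 Hz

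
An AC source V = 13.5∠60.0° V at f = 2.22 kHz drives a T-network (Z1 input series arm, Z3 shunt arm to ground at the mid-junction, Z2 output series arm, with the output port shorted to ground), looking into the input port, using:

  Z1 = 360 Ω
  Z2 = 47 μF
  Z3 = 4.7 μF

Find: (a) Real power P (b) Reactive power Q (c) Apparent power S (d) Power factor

Step 1 — Angular frequency: ω = 2π·f = 2π·2220 = 1.395e+04 rad/s.
Step 2 — Component impedances:
  Z1: Z = R = 360 Ω
  Z2: Z = 1/(jωC) = -j/(ω·C) = 0 - j1.525 Ω
  Z3: Z = 1/(jωC) = -j/(ω·C) = 0 - j15.25 Ω
Step 3 — With the output port shorted to ground, the output series arm Z2 runs from the junction to ground; the shunt arm Z3 also runs from the junction to ground. They appear in parallel: Z3 || Z2 = 0 - j1.387 Ω.
Step 4 — Series with input arm Z1: Z_in = Z1 + (Z3 || Z2) = 360 - j1.387 Ω = 360∠-0.2° Ω.
Step 5 — Source phasor: V = 13.5∠60.0° V = 6.75 + j11.69 V.
Step 6 — Current: I = V / Z = 0.01862 + j0.03255 A = 0.0375∠60.2° A.
Step 7 — Complex power: S = V·I* = 0.5062 - j0.00195 VA.
Step 8 — Real power: P = Re(S) = 0.5062 W.
Step 9 — Reactive power: Q = Im(S) = -0.00195 VAR.
Step 10 — Apparent power: |S| = 0.5062 VA.
Step 11 — Power factor: PF = P/|S| = 1 (leading).

(a) P = 0.5062 W  (b) Q = -0.00195 VAR  (c) S = 0.5062 VA  (d) PF = 1 (leading)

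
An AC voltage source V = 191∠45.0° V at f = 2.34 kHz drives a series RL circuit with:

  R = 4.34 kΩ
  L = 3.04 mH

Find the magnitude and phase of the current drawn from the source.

Step 1 — Angular frequency: ω = 2π·f = 2π·2340 = 1.47e+04 rad/s.
Step 2 — Component impedances:
  R: Z = R = 4340 Ω
  L: Z = jωL = j·1.47e+04·0.00304 = 0 + j44.7 Ω
Step 3 — Series combination: Z_total = R + L = 4340 + j44.7 Ω = 4340∠0.6° Ω.
Step 4 — Source phasor: V = 191∠45.0° V = 135.1 + j135.1 V.
Step 5 — Ohm's law: I = V / Z_total = (135.1 + j135.1) / (4340 + j44.7) = 0.03144 + j0.0308 A.
Step 6 — Convert to polar: |I| = 0.04401 A, ∠I = 44.4°.

I = 0.04401∠44.4° A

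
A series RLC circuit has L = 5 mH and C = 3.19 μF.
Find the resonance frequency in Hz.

Step 1 — Resonance condition Im(Z)=0 gives ω₀ = 1/√(LC).
Step 2 — ω₀ = 1/√(0.005·3.19e-06) = 7918 rad/s.
Step 3 — f₀ = ω₀/(2π) = 1260 Hz.

f₀ = 1260 Hz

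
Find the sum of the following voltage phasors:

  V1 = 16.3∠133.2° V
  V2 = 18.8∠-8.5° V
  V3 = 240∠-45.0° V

Step 1 — Convert each phasor to rectangular form:
  V1 = 16.3·(cos(133.2°) + j·sin(133.2°)) = -11.16 + j11.88 V
  V2 = 18.8·(cos(-8.5°) + j·sin(-8.5°)) = 18.59 - j2.779 V
  V3 = 240·(cos(-45.0°) + j·sin(-45.0°)) = 169.7 - j169.7 V
Step 2 — Sum components: V_total = 177.1 - j160.6 V.
Step 3 — Convert to polar: |V_total| = 239.1 V, ∠V_total = -42.2°.

V_total = 239.1∠-42.2° V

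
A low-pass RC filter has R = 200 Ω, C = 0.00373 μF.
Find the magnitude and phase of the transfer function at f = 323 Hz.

Step 1 — Angular frequency: ω = 2π·323 = 2029 rad/s.
Step 2 — Transfer function: H(jω) = 1/(1 + jωRC).
Step 3 — Denominator: 1 + jωRC = 1 + j·2029·200·3.73e-09 = 1 + j0.001514.
Step 4 — H = 1 - j0.001514.
Step 5 — Magnitude: |H| = 1 (-0.0 dB); phase: φ = -0.1°.

|H| = 1 (-0.0 dB), φ = -0.1°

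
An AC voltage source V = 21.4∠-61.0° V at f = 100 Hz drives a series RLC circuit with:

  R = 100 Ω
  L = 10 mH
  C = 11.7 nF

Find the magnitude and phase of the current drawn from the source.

Step 1 — Angular frequency: ω = 2π·f = 2π·100 = 628.3 rad/s.
Step 2 — Component impedances:
  R: Z = R = 100 Ω
  L: Z = jωL = j·628.3·0.01 = 0 + j6.283 Ω
  C: Z = 1/(jωC) = -j/(ω·C) = 0 - j1.36e+05 Ω
Step 3 — Series combination: Z_total = R + L + C = 100 - j1.36e+05 Ω = 1.36e+05∠-90.0° Ω.
Step 4 — Source phasor: V = 21.4∠-61.0° V = 10.37 - j18.72 V.
Step 5 — Ohm's law: I = V / Z_total = (10.37 - j18.72) / (100 - j1.36e+05) = 0.0001377 + j7.617e-05 A.
Step 6 — Convert to polar: |I| = 0.0001573 A, ∠I = 29.0°.

I = 0.0001573∠29.0° A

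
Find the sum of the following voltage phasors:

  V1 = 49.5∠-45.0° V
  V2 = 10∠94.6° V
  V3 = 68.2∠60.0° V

Step 1 — Convert each phasor to rectangular form:
  V1 = 49.5·(cos(-45.0°) + j·sin(-45.0°)) = 35 - j35 V
  V2 = 10·(cos(94.6°) + j·sin(94.6°)) = -0.802 + j9.968 V
  V3 = 68.2·(cos(60.0°) + j·sin(60.0°)) = 34.1 + j59.06 V
Step 2 — Sum components: V_total = 68.3 + j34.03 V.
Step 3 — Convert to polar: |V_total| = 76.31 V, ∠V_total = 26.5°.

V_total = 76.31∠26.5° V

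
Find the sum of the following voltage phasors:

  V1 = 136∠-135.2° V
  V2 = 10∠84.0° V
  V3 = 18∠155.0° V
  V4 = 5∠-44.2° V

Step 1 — Convert each phasor to rectangular form:
  V1 = 136·(cos(-135.2°) + j·sin(-135.2°)) = -96.5 - j95.83 V
  V2 = 10·(cos(84.0°) + j·sin(84.0°)) = 1.045 + j9.945 V
  V3 = 18·(cos(155.0°) + j·sin(155.0°)) = -16.31 + j7.607 V
  V4 = 5·(cos(-44.2°) + j·sin(-44.2°)) = 3.585 - j3.486 V
Step 2 — Sum components: V_total = -108.2 - j81.76 V.
Step 3 — Convert to polar: |V_total| = 135.6 V, ∠V_total = -142.9°.

V_total = 135.6∠-142.9° V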